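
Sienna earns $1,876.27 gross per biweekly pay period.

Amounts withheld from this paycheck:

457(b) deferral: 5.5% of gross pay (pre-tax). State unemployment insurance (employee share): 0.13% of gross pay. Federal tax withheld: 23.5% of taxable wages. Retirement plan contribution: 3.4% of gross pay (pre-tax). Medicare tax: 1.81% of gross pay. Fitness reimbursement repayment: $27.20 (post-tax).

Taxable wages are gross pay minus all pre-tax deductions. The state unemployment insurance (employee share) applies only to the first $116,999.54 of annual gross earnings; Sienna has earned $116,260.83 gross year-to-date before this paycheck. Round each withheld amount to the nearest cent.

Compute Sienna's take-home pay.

Retirement plan contribution: $1,876.27 × 0.034 = $63.79
457(b) deferral: $1,876.27 × 0.055 = $103.19
Pre-tax total = $63.79 + $103.19 = $166.98
Taxable wages = $1,876.27 − $166.98 = $1,709.29
Federal tax withheld: $1,709.29 × 0.235 = $401.68
Medicare tax: $1,876.27 × 0.0181 = $33.96
State unemployment insurance (employee share): only $116,999.54 − $116,260.83 = $738.71 of this check is subject → $738.71 × 0.0013 = $0.96
Fitness reimbursement repayment: $27.20
Total deductions = $63.79 + $103.19 + $401.68 + $33.96 + $0.96 + $27.20 = $630.78
Net pay = $1,876.27 − $630.78 = $1,245.49

$1,245.49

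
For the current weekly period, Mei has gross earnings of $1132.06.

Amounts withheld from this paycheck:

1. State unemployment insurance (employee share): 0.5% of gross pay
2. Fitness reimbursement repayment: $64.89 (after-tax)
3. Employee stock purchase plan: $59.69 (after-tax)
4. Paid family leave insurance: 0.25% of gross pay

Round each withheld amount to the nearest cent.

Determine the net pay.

State unemployment insurance (employee share): $1132.06 × 0.005 = $5.66
Paid family leave insurance: $1132.06 × 0.0025 = $2.83
Fitness reimbursement repayment: $64.89
Employee stock purchase plan: $59.69
Total deductions = $5.66 + $2.83 + $64.89 + $59.69 = $133.07
Net pay = $1132.06 − $133.07 = $998.99

$998.99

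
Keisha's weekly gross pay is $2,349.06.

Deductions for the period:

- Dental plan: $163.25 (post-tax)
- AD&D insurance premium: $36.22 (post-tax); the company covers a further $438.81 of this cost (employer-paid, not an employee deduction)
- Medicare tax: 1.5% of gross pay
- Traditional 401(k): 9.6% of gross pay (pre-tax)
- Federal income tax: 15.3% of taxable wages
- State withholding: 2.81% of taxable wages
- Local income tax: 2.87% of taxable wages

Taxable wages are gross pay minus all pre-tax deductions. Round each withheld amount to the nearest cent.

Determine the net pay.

$1,443.32

Traditional 401(k): $2,349.06 × 0.096 = $225.51
Taxable wages = $2,349.06 − $225.51 = $2,123.55
Local income tax: $2,123.55 × 0.0287 = $60.95
Federal income tax: $2,123.55 × 0.153 = $324.90
State withholding: $2,123.55 × 0.0281 = $59.67
Medicare tax: $2,349.06 × 0.015 = $35.24
Dental plan: $163.25
AD&D insurance premium: $36.22
(Employer's $438.81 toward AD&D insurance premium is not withheld from the employee.)
Total deductions = $225.51 + $60.95 + $324.90 + $59.67 + $35.24 + $163.25 + $36.22 = $905.74
Net pay = $2,349.06 − $905.74 = $1,443.32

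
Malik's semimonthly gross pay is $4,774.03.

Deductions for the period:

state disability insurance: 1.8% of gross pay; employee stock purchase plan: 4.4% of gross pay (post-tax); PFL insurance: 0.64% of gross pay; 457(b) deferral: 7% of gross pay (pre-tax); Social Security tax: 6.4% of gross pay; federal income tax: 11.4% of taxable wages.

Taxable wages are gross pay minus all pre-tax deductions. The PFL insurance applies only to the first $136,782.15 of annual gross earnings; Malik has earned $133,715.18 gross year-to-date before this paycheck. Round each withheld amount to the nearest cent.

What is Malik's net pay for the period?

$3,312.55

457(b) deferral: $4,774.03 × 0.07 = $334.18
Taxable wages = $4,774.03 − $334.18 = $4,439.85
Federal income tax: $4,439.85 × 0.114 = $506.14
PFL insurance: only $136,782.15 − $133,715.18 = $3,066.97 of this check is subject → $3,066.97 × 0.0064 = $19.63
Social Security tax: $4,774.03 × 0.064 = $305.54
State disability insurance: $4,774.03 × 0.018 = $85.93
Employee stock purchase plan: $4,774.03 × 0.044 = $210.06
Total deductions = $334.18 + $506.14 + $19.63 + $305.54 + $85.93 + $210.06 = $1,461.48
Net pay = $4,774.03 − $1,461.48 = $3,312.55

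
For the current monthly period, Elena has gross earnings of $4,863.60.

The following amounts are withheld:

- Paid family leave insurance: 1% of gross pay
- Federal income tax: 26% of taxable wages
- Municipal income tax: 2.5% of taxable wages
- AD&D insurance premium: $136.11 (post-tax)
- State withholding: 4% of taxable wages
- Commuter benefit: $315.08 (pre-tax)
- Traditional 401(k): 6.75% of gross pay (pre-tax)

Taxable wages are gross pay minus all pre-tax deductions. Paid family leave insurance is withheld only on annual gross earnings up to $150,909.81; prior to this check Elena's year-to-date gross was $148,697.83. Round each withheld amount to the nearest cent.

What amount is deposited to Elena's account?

$2,690.42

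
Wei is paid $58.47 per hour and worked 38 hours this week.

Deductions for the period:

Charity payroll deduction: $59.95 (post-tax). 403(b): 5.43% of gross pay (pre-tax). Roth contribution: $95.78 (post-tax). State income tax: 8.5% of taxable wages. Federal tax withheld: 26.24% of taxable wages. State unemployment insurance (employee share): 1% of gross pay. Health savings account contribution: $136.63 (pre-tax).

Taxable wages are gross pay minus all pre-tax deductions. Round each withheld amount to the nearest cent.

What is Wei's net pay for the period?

$1,104.13

Gross pay: 38 × $58.47 = $2,221.86
403(b): $2,221.86 × 0.0543 = $120.65
Health savings account contribution: $136.63
Pre-tax total = $120.65 + $136.63 = $257.28
Taxable wages = $2,221.86 − $257.28 = $1,964.58
State income tax: $1,964.58 × 0.085 = $166.99
Federal tax withheld: $1,964.58 × 0.2624 = $515.51
State unemployment insurance (employee share): $2,221.86 × 0.01 = $22.22
Charity payroll deduction: $59.95
Roth contribution: $95.78
Total deductions = $120.65 + $136.63 + $166.99 + $515.51 + $22.22 + $59.95 + $95.78 = $1,117.73
Net pay = $2,221.86 − $1,117.73 = $1,104.13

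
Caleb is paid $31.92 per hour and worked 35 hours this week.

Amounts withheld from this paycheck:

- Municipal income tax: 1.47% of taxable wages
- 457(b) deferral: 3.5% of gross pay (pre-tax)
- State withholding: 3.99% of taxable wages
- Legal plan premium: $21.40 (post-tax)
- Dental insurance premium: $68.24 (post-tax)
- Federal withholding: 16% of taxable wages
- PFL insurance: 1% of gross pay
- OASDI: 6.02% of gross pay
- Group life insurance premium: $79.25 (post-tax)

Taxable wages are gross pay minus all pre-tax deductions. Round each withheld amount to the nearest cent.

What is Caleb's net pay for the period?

Gross pay: 35 × $31.92 = $1117.20
457(b) deferral: $1117.20 × 0.035 = $39.10
Taxable wages = $1117.20 − $39.10 = $1078.10
Federal withholding: $1078.10 × 0.16 = $172.50
Municipal income tax: $1078.10 × 0.0147 = $15.85
State withholding: $1078.10 × 0.0399 = $43.02
OASDI: $1117.20 × 0.0602 = $67.26
PFL insurance: $1117.20 × 0.01 = $11.17
Dental insurance premium: $68.24
Legal plan premium: $21.40
Group life insurance premium: $79.25
Total deductions = $39.10 + $172.50 + $15.85 + $43.02 + $67.26 + $11.17 + $68.24 + $21.40 + $79.25 = $517.79
Net pay = $1117.20 − $517.79 = $599.41

$599.41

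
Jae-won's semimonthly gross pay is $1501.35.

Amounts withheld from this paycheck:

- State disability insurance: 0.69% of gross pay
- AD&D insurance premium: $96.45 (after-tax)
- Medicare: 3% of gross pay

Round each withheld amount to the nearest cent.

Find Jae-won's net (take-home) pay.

Medicare: $1501.35 × 0.03 = $45.04
State disability insurance: $1501.35 × 0.0069 = $10.36
AD&D insurance premium: $96.45
Total deductions = $45.04 + $10.36 + $96.45 = $151.85
Net pay = $1501.35 − $151.85 = $1349.50

$1349.50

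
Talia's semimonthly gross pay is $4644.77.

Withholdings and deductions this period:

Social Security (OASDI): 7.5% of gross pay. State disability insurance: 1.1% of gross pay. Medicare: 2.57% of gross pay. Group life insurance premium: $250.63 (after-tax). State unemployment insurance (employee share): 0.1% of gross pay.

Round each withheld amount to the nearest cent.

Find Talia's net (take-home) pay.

$3870.68

Medicare: $4644.77 × 0.0257 = $119.37
State unemployment insurance (employee share): $4644.77 × 0.001 = $4.64
Social Security (OASDI): $4644.77 × 0.075 = $348.36
State disability insurance: $4644.77 × 0.011 = $51.09
Group life insurance premium: $250.63
Total deductions = $119.37 + $4.64 + $348.36 + $51.09 + $250.63 = $774.09
Net pay = $4644.77 − $774.09 = $3870.68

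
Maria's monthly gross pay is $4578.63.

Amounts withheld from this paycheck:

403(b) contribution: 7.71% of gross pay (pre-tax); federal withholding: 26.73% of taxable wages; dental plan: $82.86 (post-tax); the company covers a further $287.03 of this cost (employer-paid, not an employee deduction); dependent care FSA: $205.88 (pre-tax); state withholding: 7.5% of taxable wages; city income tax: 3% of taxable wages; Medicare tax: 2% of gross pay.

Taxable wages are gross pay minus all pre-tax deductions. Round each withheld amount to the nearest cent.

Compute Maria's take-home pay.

403(b) contribution: $4578.63 × 0.0771 = $353.01
Dependent care FSA: $205.88
Pre-tax total = $353.01 + $205.88 = $558.89
Taxable wages = $4578.63 − $558.89 = $4019.74
Federal withholding: $4019.74 × 0.2673 = $1074.48
City income tax: $4019.74 × 0.03 = $120.59
State withholding: $4019.74 × 0.075 = $301.48
Medicare tax: $4578.63 × 0.02 = $91.57
Dental plan: $82.86
(Employer's $287.03 toward dental plan is not withheld from the employee.)
Total deductions = $353.01 + $205.88 + $1074.48 + $120.59 + $301.48 + $91.57 + $82.86 = $2229.87
Net pay = $4578.63 − $2229.87 = $2348.76

$2348.76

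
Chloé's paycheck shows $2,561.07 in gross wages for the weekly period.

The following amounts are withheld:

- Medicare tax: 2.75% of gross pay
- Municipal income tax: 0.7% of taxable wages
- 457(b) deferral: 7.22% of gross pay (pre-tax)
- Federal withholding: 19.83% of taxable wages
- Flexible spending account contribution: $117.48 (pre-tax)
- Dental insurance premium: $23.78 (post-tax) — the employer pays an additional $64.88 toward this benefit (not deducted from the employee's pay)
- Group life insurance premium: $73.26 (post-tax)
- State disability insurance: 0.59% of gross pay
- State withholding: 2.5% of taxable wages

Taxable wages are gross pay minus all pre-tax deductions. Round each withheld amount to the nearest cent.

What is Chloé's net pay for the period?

457(b) deferral: $2,561.07 × 0.0722 = $184.91
Flexible spending account contribution: $117.48
Pre-tax total = $184.91 + $117.48 = $302.39
Taxable wages = $2,561.07 − $302.39 = $2,258.68
Municipal income tax: $2,258.68 × 0.007 = $15.81
State withholding: $2,258.68 × 0.025 = $56.47
Federal withholding: $2,258.68 × 0.1983 = $447.90
Medicare tax: $2,561.07 × 0.0275 = $70.43
State disability insurance: $2,561.07 × 0.0059 = $15.11
Dental insurance premium: $23.78
Group life insurance premium: $73.26
(Employer's $64.88 toward dental insurance premium is not withheld from the employee.)
Total deductions = $184.91 + $117.48 + $15.81 + $56.47 + $447.90 + $70.43 + $15.11 + $23.78 + $73.26 = $1,005.15
Net pay = $2,561.07 − $1,005.15 = $1,555.92

$1,555.92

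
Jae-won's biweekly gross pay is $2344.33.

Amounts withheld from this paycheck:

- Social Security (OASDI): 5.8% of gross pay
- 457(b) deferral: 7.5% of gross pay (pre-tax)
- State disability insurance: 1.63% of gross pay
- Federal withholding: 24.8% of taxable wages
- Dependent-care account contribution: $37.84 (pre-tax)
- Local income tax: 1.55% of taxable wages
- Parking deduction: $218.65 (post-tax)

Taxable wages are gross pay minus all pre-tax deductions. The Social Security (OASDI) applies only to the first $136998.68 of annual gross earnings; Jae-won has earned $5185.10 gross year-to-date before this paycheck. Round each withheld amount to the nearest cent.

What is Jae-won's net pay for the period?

457(b) deferral: $2344.33 × 0.075 = $175.82
Dependent-care account contribution: $37.84
Pre-tax total = $175.82 + $37.84 = $213.66
Taxable wages = $2344.33 − $213.66 = $2130.67
Local income tax: $2130.67 × 0.0155 = $33.03
Federal withholding: $2130.67 × 0.248 = $528.41
State disability insurance: $2344.33 × 0.0163 = $38.21
Social Security (OASDI): cap not yet reached, full $2344.33 is subject → $2344.33 × 0.058 = $135.97
Parking deduction: $218.65
Total deductions = $175.82 + $37.84 + $33.03 + $528.41 + $38.21 + $135.97 + $218.65 = $1167.93
Net pay = $2344.33 − $1167.93 = $1176.40

$1176.40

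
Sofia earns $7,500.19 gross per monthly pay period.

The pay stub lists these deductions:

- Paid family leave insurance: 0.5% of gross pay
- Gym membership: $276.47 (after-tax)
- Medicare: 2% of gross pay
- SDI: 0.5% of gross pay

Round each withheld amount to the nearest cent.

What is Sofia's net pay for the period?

Medicare: $7,500.19 × 0.02 = $150.00
SDI: $7,500.19 × 0.005 = $37.50
Paid family leave insurance: $7,500.19 × 0.005 = $37.50
Gym membership: $276.47
Total deductions = $150.00 + $37.50 + $37.50 + $276.47 = $501.47
Net pay = $7,500.19 − $501.47 = $6,998.72

$6,998.72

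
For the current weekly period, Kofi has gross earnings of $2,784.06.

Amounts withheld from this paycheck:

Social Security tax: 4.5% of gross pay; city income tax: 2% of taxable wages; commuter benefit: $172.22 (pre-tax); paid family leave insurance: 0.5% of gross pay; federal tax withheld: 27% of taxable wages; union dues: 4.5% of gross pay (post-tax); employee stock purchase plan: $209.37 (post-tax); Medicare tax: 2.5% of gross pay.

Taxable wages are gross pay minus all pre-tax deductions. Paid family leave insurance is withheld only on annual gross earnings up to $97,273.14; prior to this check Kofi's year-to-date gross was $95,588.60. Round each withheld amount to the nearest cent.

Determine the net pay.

Commuter benefit: $172.22
Taxable wages = $2,784.06 − $172.22 = $2,611.84
City income tax: $2,611.84 × 0.02 = $52.24
Federal tax withheld: $2,611.84 × 0.27 = $705.20
Paid family leave insurance: only $97,273.14 − $95,588.60 = $1,684.54 of this check is subject → $1,684.54 × 0.005 = $8.42
Social Security tax: $2,784.06 × 0.045 = $125.28
Medicare tax: $2,784.06 × 0.025 = $69.60
Employee stock purchase plan: $209.37
Union dues: $2,784.06 × 0.045 = $125.28
Total deductions = $172.22 + $52.24 + $705.20 + $8.42 + $125.28 + $69.60 + $209.37 + $125.28 = $1,467.61
Net pay = $2,784.06 − $1,467.61 = $1,316.45

$1,316.45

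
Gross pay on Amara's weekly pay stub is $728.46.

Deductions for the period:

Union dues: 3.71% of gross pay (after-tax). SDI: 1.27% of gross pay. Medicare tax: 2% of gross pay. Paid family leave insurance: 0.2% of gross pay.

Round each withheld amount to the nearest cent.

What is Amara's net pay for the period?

$676.15

Paid family leave insurance: $728.46 × 0.002 = $1.46
SDI: $728.46 × 0.0127 = $9.25
Medicare tax: $728.46 × 0.02 = $14.57
Union dues: $728.46 × 0.0371 = $27.03
Total deductions = $1.46 + $9.25 + $14.57 + $27.03 = $52.31
Net pay = $728.46 − $52.31 = $676.15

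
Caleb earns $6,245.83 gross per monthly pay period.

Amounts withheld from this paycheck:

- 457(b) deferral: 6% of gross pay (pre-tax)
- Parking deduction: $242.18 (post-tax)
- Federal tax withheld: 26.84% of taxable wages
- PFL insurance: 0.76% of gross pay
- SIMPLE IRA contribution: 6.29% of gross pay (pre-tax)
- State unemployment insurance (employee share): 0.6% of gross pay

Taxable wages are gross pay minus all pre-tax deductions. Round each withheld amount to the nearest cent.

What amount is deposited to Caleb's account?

$3,680.75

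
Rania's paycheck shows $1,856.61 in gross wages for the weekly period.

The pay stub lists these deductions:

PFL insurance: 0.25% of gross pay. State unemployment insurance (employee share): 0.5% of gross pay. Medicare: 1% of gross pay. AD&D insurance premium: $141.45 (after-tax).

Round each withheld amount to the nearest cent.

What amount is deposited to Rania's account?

$1,682.67

PFL insurance: $1,856.61 × 0.0025 = $4.64
State unemployment insurance (employee share): $1,856.61 × 0.005 = $9.28
Medicare: $1,856.61 × 0.01 = $18.57
AD&D insurance premium: $141.45
Total deductions = $4.64 + $9.28 + $18.57 + $141.45 = $173.94
Net pay = $1,856.61 − $173.94 = $1,682.67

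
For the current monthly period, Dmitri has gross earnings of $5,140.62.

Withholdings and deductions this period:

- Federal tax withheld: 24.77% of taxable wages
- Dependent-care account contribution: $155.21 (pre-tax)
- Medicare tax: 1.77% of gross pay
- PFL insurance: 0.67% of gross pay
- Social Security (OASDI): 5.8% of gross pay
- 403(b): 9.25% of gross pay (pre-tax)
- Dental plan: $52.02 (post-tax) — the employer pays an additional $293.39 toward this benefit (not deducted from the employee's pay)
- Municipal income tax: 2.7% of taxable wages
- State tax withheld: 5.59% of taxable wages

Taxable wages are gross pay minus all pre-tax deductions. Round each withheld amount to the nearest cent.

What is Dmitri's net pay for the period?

$2,543.32

Dependent-care account contribution: $155.21
403(b): $5,140.62 × 0.0925 = $475.51
Pre-tax total = $155.21 + $475.51 = $630.72
Taxable wages = $5,140.62 − $630.72 = $4,509.90
Municipal income tax: $4,509.90 × 0.027 = $121.77
Federal tax withheld: $4,509.90 × 0.2477 = $1,117.10
State tax withheld: $4,509.90 × 0.0559 = $252.10
Social Security (OASDI): $5,140.62 × 0.058 = $298.16
PFL insurance: $5,140.62 × 0.0067 = $34.44
Medicare tax: $5,140.62 × 0.0177 = $90.99
Dental plan: $52.02
(Employer's $293.39 toward dental plan is not withheld from the employee.)
Total deductions = $155.21 + $475.51 + $121.77 + $1,117.10 + $252.10 + $298.16 + $34.44 + $90.99 + $52.02 = $2,597.30
Net pay = $5,140.62 − $2,597.30 = $2,543.32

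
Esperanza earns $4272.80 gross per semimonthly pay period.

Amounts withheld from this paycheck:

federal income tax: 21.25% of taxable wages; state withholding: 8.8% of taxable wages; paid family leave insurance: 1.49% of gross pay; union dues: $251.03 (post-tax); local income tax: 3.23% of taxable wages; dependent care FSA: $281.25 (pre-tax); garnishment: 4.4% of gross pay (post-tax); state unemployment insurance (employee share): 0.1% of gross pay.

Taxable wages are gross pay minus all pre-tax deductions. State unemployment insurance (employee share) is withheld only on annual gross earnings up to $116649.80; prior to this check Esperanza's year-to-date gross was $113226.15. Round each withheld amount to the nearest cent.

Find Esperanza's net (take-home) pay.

Dependent care FSA: $281.25
Taxable wages = $4272.80 − $281.25 = $3991.55
Federal income tax: $3991.55 × 0.2125 = $848.20
State withholding: $3991.55 × 0.088 = $351.26
Local income tax: $3991.55 × 0.0323 = $128.93
State unemployment insurance (employee share): only $116649.80 − $113226.15 = $3423.65 of this check is subject → $3423.65 × 0.001 = $3.42
Paid family leave insurance: $4272.80 × 0.0149 = $63.66
Union dues: $251.03
Garnishment: $4272.80 × 0.044 = $188.00
Total deductions = $281.25 + $848.20 + $351.26 + $128.93 + $3.42 + $63.66 + $251.03 + $188.00 = $2115.75
Net pay = $4272.80 − $2115.75 = $2157.05

$2157.05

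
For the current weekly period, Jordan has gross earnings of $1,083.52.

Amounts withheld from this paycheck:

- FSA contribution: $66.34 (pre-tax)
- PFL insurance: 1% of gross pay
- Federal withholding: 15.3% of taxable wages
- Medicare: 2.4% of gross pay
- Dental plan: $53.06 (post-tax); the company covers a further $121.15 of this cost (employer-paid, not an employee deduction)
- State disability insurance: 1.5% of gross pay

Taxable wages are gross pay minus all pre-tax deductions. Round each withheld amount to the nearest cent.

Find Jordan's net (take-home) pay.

FSA contribution: $66.34
Taxable wages = $1,083.52 − $66.34 = $1,017.18
Federal withholding: $1,017.18 × 0.153 = $155.63
State disability insurance: $1,083.52 × 0.015 = $16.25
Medicare: $1,083.52 × 0.024 = $26.00
PFL insurance: $1,083.52 × 0.01 = $10.84
Dental plan: $53.06
(Employer's $121.15 toward dental plan is not withheld from the employee.)
Total deductions = $66.34 + $155.63 + $16.25 + $26.00 + $10.84 + $53.06 = $328.12
Net pay = $1,083.52 − $328.12 = $755.40

$755.40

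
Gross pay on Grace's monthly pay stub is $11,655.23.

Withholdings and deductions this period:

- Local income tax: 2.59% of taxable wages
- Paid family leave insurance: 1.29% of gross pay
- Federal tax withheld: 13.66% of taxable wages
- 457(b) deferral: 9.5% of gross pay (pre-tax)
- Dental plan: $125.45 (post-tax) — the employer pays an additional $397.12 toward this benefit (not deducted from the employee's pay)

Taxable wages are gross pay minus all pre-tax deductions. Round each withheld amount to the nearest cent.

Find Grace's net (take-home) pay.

$8,558.14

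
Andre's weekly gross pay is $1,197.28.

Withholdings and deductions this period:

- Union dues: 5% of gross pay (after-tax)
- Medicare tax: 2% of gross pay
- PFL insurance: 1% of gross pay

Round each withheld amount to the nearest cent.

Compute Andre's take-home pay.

$1,101.50

Medicare tax: $1,197.28 × 0.02 = $23.95
PFL insurance: $1,197.28 × 0.01 = $11.97
Union dues: $1,197.28 × 0.05 = $59.86
Total deductions = $23.95 + $11.97 + $59.86 = $95.78
Net pay = $1,197.28 − $95.78 = $1,101.50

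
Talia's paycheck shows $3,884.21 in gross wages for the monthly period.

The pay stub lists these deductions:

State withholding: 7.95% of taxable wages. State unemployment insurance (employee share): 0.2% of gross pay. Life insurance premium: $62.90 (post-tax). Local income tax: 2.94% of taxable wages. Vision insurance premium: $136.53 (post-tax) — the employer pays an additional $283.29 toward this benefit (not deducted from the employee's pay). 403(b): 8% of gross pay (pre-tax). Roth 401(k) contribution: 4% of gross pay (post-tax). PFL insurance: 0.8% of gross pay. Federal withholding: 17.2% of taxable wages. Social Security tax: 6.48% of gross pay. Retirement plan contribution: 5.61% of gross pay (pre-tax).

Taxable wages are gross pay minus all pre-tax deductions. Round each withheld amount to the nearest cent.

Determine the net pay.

$1,767.65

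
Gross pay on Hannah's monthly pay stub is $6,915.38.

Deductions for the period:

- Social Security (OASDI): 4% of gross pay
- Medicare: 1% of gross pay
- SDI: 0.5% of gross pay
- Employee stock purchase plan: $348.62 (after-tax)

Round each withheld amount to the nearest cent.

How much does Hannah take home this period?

SDI: $6,915.38 × 0.005 = $34.58
Social Security (OASDI): $6,915.38 × 0.04 = $276.62
Medicare: $6,915.38 × 0.01 = $69.15
Employee stock purchase plan: $348.62
Total deductions = $34.58 + $276.62 + $69.15 + $348.62 = $728.97
Net pay = $6,915.38 − $728.97 = $6,186.41

$6,186.41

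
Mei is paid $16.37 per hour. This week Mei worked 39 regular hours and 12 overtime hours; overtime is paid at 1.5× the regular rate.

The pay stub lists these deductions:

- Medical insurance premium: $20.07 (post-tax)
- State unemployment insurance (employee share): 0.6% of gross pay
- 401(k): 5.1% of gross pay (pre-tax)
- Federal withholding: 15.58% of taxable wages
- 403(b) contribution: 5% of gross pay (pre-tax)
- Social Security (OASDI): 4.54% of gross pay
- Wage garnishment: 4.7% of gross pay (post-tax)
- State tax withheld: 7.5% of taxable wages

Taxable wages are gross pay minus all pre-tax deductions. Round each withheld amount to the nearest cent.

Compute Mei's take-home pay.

Regular pay: 39 × $16.37 = $638.43
Overtime pay: 12 × $16.37 × 1.5 = $294.66
Gross pay = $638.43 + $294.66 = $933.09
403(b) contribution: $933.09 × 0.05 = $46.65
401(k): $933.09 × 0.051 = $47.59
Pre-tax total = $46.65 + $47.59 = $94.24
Taxable wages = $933.09 − $94.24 = $838.85
Federal withholding: $838.85 × 0.1558 = $130.69
State tax withheld: $838.85 × 0.075 = $62.91
Social Security (OASDI): $933.09 × 0.0454 = $42.36
State unemployment insurance (employee share): $933.09 × 0.006 = $5.60
Medical insurance premium: $20.07
Wage garnishment: $933.09 × 0.047 = $43.86
Total deductions = $46.65 + $47.59 + $130.69 + $62.91 + $42.36 + $5.60 + $20.07 + $43.86 = $399.73
Net pay = $933.09 − $399.73 = $533.36

$533.36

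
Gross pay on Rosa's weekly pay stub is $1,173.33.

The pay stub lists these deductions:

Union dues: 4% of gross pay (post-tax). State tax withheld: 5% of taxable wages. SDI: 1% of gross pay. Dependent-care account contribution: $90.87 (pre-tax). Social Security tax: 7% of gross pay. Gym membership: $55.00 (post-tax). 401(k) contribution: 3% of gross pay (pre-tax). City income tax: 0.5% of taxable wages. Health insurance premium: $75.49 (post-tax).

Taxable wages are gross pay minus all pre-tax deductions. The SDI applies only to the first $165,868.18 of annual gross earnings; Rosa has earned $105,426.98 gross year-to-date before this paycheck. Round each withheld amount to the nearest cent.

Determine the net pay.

Dependent-care account contribution: $90.87
401(k) contribution: $1,173.33 × 0.03 = $35.20
Pre-tax total = $90.87 + $35.20 = $126.07
Taxable wages = $1,173.33 − $126.07 = $1,047.26
City income tax: $1,047.26 × 0.005 = $5.24
State tax withheld: $1,047.26 × 0.05 = $52.36
Social Security tax: $1,173.33 × 0.07 = $82.13
SDI: cap not yet reached, full $1,173.33 is subject → $1,173.33 × 0.01 = $11.73
Health insurance premium: $75.49
Gym membership: $55.00
Union dues: $1,173.33 × 0.04 = $46.93
Total deductions = $90.87 + $35.20 + $5.24 + $52.36 + $82.13 + $11.73 + $75.49 + $55.00 + $46.93 = $454.95
Net pay = $1,173.33 − $454.95 = $718.38

$718.38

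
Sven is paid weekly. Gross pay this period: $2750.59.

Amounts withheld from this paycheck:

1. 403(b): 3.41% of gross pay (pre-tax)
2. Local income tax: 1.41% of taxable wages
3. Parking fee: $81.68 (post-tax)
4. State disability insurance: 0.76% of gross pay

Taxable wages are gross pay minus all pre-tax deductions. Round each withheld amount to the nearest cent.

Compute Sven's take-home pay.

403(b): $2750.59 × 0.0341 = $93.80
Taxable wages = $2750.59 − $93.80 = $2656.79
Local income tax: $2656.79 × 0.0141 = $37.46
State disability insurance: $2750.59 × 0.0076 = $20.90
Parking fee: $81.68
Total deductions = $93.80 + $37.46 + $20.90 + $81.68 = $233.84
Net pay = $2750.59 − $233.84 = $2516.75

$2516.75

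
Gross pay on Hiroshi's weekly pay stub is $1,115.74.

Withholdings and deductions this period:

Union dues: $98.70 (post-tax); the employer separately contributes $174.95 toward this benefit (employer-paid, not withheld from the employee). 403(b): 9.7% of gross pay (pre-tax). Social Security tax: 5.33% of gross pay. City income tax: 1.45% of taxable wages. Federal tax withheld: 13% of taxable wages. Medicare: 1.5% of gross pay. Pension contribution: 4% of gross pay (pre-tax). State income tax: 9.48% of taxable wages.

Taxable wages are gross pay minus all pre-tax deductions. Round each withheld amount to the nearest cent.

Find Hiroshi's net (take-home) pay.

403(b): $1,115.74 × 0.097 = $108.23
Pension contribution: $1,115.74 × 0.04 = $44.63
Pre-tax total = $108.23 + $44.63 = $152.86
Taxable wages = $1,115.74 − $152.86 = $962.88
City income tax: $962.88 × 0.0145 = $13.96
State income tax: $962.88 × 0.0948 = $91.28
Federal tax withheld: $962.88 × 0.13 = $125.17
Social Security tax: $1,115.74 × 0.0533 = $59.47
Medicare: $1,115.74 × 0.015 = $16.74
Union dues: $98.70
(Employer's $174.95 toward union dues is not withheld from the employee.)
Total deductions = $108.23 + $44.63 + $13.96 + $91.28 + $125.17 + $59.47 + $16.74 + $98.70 = $558.18
Net pay = $1,115.74 − $558.18 = $557.56

$557.56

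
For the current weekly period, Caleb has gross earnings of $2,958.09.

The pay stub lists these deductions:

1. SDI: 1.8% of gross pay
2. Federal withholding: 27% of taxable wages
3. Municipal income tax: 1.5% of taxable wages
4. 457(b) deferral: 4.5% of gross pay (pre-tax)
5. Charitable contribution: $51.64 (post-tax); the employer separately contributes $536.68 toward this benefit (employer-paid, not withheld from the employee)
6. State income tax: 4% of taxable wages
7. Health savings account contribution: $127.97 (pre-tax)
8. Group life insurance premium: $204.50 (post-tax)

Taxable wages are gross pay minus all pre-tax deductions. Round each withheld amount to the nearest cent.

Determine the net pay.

Health savings account contribution: $127.97
457(b) deferral: $2,958.09 × 0.045 = $133.11
Pre-tax total = $127.97 + $133.11 = $261.08
Taxable wages = $2,958.09 − $261.08 = $2,697.01
Municipal income tax: $2,697.01 × 0.015 = $40.46
Federal withholding: $2,697.01 × 0.27 = $728.19
State income tax: $2,697.01 × 0.04 = $107.88
SDI: $2,958.09 × 0.018 = $53.25
Group life insurance premium: $204.50
Charitable contribution: $51.64
(Employer's $536.68 toward charitable contribution is not withheld from the employee.)
Total deductions = $127.97 + $133.11 + $40.46 + $728.19 + $107.88 + $53.25 + $204.50 + $51.64 = $1,447.00
Net pay = $2,958.09 − $1,447.00 = $1,511.09

$1,511.09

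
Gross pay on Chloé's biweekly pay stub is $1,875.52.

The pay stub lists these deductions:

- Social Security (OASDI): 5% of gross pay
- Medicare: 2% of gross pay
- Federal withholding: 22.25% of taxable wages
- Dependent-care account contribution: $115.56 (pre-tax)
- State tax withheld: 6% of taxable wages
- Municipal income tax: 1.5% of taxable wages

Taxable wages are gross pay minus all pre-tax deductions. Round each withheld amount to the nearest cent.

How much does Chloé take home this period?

$1,105.08

Dependent-care account contribution: $115.56
Taxable wages = $1,875.52 − $115.56 = $1,759.96
Federal withholding: $1,759.96 × 0.2225 = $391.59
State tax withheld: $1,759.96 × 0.06 = $105.60
Municipal income tax: $1,759.96 × 0.015 = $26.40
Social Security (OASDI): $1,875.52 × 0.05 = $93.78
Medicare: $1,875.52 × 0.02 = $37.51
Total deductions = $115.56 + $391.59 + $105.60 + $26.40 + $93.78 + $37.51 = $770.44
Net pay = $1,875.52 − $770.44 = $1,105.08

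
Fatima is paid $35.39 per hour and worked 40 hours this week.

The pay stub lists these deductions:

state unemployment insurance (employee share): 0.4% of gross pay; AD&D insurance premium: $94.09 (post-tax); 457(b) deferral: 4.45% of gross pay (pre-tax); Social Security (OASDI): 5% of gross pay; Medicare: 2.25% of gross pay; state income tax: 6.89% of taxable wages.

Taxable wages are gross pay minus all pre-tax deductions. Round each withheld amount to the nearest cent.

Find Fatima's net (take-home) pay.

Gross pay: 40 × $35.39 = $1415.60
457(b) deferral: $1415.60 × 0.0445 = $62.99
Taxable wages = $1415.60 − $62.99 = $1352.61
State income tax: $1352.61 × 0.0689 = $93.19
Medicare: $1415.60 × 0.0225 = $31.85
State unemployment insurance (employee share): $1415.60 × 0.004 = $5.66
Social Security (OASDI): $1415.60 × 0.05 = $70.78
AD&D insurance premium: $94.09
Total deductions = $62.99 + $93.19 + $31.85 + $5.66 + $70.78 + $94.09 = $358.56
Net pay = $1415.60 − $358.56 = $1057.04

$1057.04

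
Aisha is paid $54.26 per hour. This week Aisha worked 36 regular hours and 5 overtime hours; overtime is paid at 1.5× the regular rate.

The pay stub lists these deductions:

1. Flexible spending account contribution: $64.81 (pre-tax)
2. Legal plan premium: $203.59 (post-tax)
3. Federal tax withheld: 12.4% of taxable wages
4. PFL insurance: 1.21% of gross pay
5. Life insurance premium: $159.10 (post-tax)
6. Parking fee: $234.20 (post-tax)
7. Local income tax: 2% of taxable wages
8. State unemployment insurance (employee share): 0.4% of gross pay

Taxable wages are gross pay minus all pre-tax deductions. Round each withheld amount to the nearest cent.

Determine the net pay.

Regular pay: 36 × $54.26 = $1,953.36
Overtime pay: 5 × $54.26 × 1.5 = $406.95
Gross pay = $1,953.36 + $406.95 = $2,360.31
Flexible spending account contribution: $64.81
Taxable wages = $2,360.31 − $64.81 = $2,295.50
Local income tax: $2,295.50 × 0.02 = $45.91
Federal tax withheld: $2,295.50 × 0.124 = $284.64
PFL insurance: $2,360.31 × 0.0121 = $28.56
State unemployment insurance (employee share): $2,360.31 × 0.004 = $9.44
Parking fee: $234.20
Life insurance premium: $159.10
Legal plan premium: $203.59
Total deductions = $64.81 + $45.91 + $284.64 + $28.56 + $9.44 + $234.20 + $159.10 + $203.59 = $1,030.25
Net pay = $2,360.31 − $1,030.25 = $1,330.06

$1,330.06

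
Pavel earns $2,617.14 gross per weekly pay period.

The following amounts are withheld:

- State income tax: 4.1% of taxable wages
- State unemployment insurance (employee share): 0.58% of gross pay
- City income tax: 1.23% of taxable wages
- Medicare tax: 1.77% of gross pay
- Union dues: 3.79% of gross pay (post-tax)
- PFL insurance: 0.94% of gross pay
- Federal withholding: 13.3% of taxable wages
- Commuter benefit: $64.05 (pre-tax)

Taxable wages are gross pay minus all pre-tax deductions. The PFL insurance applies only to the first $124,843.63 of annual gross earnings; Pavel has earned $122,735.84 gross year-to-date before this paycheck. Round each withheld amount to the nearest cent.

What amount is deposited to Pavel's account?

$1,896.95

Commuter benefit: $64.05
Taxable wages = $2,617.14 − $64.05 = $2,553.09
City income tax: $2,553.09 × 0.0123 = $31.40
State income tax: $2,553.09 × 0.041 = $104.68
Federal withholding: $2,553.09 × 0.133 = $339.56
State unemployment insurance (employee share): $2,617.14 × 0.0058 = $15.18
PFL insurance: only $124,843.63 − $122,735.84 = $2,107.79 of this check is subject → $2,107.79 × 0.0094 = $19.81
Medicare tax: $2,617.14 × 0.0177 = $46.32
Union dues: $2,617.14 × 0.0379 = $99.19
Total deductions = $64.05 + $31.40 + $104.68 + $339.56 + $15.18 + $19.81 + $46.32 + $99.19 = $720.19
Net pay = $2,617.14 − $720.19 = $1,896.95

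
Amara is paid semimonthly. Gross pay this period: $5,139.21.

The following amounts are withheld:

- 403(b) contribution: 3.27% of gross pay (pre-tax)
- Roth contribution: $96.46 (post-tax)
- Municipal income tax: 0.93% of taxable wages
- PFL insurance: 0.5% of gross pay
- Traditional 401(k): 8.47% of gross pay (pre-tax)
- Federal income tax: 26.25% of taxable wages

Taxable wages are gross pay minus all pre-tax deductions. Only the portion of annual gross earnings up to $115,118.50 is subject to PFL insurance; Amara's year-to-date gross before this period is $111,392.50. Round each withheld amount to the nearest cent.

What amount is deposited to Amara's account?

$3,187.93

Traditional 401(k): $5,139.21 × 0.0847 = $435.29
403(b) contribution: $5,139.21 × 0.0327 = $168.05
Pre-tax total = $435.29 + $168.05 = $603.34
Taxable wages = $5,139.21 − $603.34 = $4,535.87
Municipal income tax: $4,535.87 × 0.0093 = $42.18
Federal income tax: $4,535.87 × 0.2625 = $1,190.67
PFL insurance: only $115,118.50 − $111,392.50 = $3,726.00 of this check is subject → $3,726.00 × 0.005 = $18.63
Roth contribution: $96.46
Total deductions = $435.29 + $168.05 + $42.18 + $1,190.67 + $18.63 + $96.46 = $1,951.28
Net pay = $5,139.21 − $1,951.28 = $3,187.93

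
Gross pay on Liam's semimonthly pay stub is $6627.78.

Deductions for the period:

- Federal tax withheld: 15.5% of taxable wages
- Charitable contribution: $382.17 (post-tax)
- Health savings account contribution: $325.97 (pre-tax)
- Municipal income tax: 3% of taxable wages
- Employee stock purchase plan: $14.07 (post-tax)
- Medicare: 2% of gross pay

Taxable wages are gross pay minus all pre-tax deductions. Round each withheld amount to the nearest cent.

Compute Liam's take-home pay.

Health savings account contribution: $325.97
Taxable wages = $6627.78 − $325.97 = $6301.81
Federal tax withheld: $6301.81 × 0.155 = $976.78
Municipal income tax: $6301.81 × 0.03 = $189.05
Medicare: $6627.78 × 0.02 = $132.56
Employee stock purchase plan: $14.07
Charitable contribution: $382.17
Total deductions = $325.97 + $976.78 + $189.05 + $132.56 + $14.07 + $382.17 = $2020.60
Net pay = $6627.78 − $2020.60 = $4607.18

$4607.18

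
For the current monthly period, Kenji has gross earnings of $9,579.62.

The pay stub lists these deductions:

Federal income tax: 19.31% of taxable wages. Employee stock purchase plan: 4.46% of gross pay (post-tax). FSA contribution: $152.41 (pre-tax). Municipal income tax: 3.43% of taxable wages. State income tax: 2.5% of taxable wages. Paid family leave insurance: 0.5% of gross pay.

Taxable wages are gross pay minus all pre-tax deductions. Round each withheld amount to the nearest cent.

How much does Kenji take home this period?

$6,572.64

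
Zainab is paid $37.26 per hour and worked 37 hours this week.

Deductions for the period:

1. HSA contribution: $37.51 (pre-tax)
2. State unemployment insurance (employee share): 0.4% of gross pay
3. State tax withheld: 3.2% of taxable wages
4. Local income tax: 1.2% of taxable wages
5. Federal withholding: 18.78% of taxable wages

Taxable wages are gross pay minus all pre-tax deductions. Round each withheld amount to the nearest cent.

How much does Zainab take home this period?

Gross pay: 37 × $37.26 = $1,378.62
HSA contribution: $37.51
Taxable wages = $1,378.62 − $37.51 = $1,341.11
Local income tax: $1,341.11 × 0.012 = $16.09
Federal withholding: $1,341.11 × 0.1878 = $251.86
State tax withheld: $1,341.11 × 0.032 = $42.92
State unemployment insurance (employee share): $1,378.62 × 0.004 = $5.51
Total deductions = $37.51 + $16.09 + $251.86 + $42.92 + $5.51 = $353.89
Net pay = $1,378.62 − $353.89 = $1,024.73

$1,024.73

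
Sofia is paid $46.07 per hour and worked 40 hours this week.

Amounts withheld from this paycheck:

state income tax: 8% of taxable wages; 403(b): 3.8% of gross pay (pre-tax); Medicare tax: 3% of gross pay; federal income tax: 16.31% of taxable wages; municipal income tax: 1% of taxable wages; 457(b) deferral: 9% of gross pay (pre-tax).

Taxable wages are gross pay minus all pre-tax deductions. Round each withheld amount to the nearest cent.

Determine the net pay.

$1,144.93

Gross pay: 40 × $46.07 = $1,842.80
403(b): $1,842.80 × 0.038 = $70.03
457(b) deferral: $1,842.80 × 0.09 = $165.85
Pre-tax total = $70.03 + $165.85 = $235.88
Taxable wages = $1,842.80 − $235.88 = $1,606.92
Municipal income tax: $1,606.92 × 0.01 = $16.07
State income tax: $1,606.92 × 0.08 = $128.55
Federal income tax: $1,606.92 × 0.1631 = $262.09
Medicare tax: $1,842.80 × 0.03 = $55.28
Total deductions = $70.03 + $165.85 + $16.07 + $128.55 + $262.09 + $55.28 = $697.87
Net pay = $1,842.80 − $697.87 = $1,144.93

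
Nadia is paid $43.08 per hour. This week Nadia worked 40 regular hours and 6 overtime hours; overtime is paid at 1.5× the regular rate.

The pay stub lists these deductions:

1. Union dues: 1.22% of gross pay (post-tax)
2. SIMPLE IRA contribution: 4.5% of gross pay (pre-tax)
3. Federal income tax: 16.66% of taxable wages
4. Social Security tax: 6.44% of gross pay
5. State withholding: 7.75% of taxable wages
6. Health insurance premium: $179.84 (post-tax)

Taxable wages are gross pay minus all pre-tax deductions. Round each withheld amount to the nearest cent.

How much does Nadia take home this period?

$1,182.32

Regular pay: 40 × $43.08 = $1,723.20
Overtime pay: 6 × $43.08 × 1.5 = $387.72
Gross pay = $1,723.20 + $387.72 = $2,110.92
SIMPLE IRA contribution: $2,110.92 × 0.045 = $94.99
Taxable wages = $2,110.92 − $94.99 = $2,015.93
State withholding: $2,015.93 × 0.0775 = $156.23
Federal income tax: $2,015.93 × 0.1666 = $335.85
Social Security tax: $2,110.92 × 0.0644 = $135.94
Health insurance premium: $179.84
Union dues: $2,110.92 × 0.0122 = $25.75
Total deductions = $94.99 + $156.23 + $335.85 + $135.94 + $179.84 + $25.75 = $928.60
Net pay = $2,110.92 − $928.60 = $1,182.32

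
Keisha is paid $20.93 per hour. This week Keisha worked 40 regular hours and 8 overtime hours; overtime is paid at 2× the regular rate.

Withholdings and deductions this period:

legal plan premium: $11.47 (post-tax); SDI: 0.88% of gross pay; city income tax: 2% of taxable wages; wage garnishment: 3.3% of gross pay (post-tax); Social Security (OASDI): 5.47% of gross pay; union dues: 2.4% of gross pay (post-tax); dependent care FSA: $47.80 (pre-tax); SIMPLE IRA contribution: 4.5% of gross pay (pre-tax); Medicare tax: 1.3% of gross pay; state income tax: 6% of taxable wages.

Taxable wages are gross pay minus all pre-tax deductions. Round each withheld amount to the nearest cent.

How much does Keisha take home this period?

$817.88

Regular pay: 40 × $20.93 = $837.20
Overtime pay: 8 × $20.93 × 2 = $334.88
Gross pay = $837.20 + $334.88 = $1172.08
Dependent care FSA: $47.80
SIMPLE IRA contribution: $1172.08 × 0.045 = $52.74
Pre-tax total = $47.80 + $52.74 = $100.54
Taxable wages = $1172.08 − $100.54 = $1071.54
State income tax: $1071.54 × 0.06 = $64.29
City income tax: $1071.54 × 0.02 = $21.43
SDI: $1172.08 × 0.0088 = $10.31
Medicare tax: $1172.08 × 0.013 = $15.24
Social Security (OASDI): $1172.08 × 0.0547 = $64.11
Legal plan premium: $11.47
Union dues: $1172.08 × 0.024 = $28.13
Wage garnishment: $1172.08 × 0.033 = $38.68
Total deductions = $47.80 + $52.74 + $64.29 + $21.43 + $10.31 + $15.24 + $64.11 + $11.47 + $28.13 + $38.68 = $354.20
Net pay = $1172.08 − $354.20 = $817.88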